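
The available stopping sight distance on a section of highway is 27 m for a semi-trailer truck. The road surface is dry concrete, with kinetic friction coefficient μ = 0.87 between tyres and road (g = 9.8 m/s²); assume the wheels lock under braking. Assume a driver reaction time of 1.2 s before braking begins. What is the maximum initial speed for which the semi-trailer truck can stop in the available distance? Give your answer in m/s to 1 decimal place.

a = μg = 0.87 × 9.8 = 8.526 m/s².
Stopping distance: v·t_r + v²/(2a) = 27 with t_r = 1.2 s and a = 8.526 m/s².
So v² + 20.462 v − 460.40 = 0.
Positive root: v = −a·t_r + √((a·t_r)² + 2a·d) = −10.231 + √(104.673 + 460.40) = 13.5403 m/s.

Maximum speed ≈ 13.5 m/s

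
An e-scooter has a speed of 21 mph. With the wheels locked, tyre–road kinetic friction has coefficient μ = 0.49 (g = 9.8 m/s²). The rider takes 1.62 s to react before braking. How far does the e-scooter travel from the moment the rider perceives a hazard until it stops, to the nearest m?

21 mph × 0.44704 = 9.3878 m/s.
a = μg = 0.49 × 9.8 = 4.802 m/s².
Reaction distance = v·t_r = 9.3878 × 1.62 = 15.208 m.
Braking distance = v²/(2a) = 9.3878² / (2 × 4.802) = 88.131 / 9.604 = 9.176 m.
Total = 15.208 + 9.176 = 24.384 m.

Total stopping distance ≈ 24 m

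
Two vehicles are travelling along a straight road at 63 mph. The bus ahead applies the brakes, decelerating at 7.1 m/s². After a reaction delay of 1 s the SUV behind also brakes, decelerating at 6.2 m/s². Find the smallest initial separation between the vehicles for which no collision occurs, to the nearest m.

63 mph × 0.44704 = 28.1635 m/s.
Leader travels v²/(2a_L) = 793.183 / 14.200 = 55.858 m before stopping.
Follower covers v·t_r = 28.1635 × 1 = 28.163 m while reacting, then v²/(2a_F) = 793.183 / 12.400 = 63.966 m while braking, for a total of 28.163 + 63.966 = 92.129 m.
Since a_F ≤ a_L and the follower starts braking later, the follower is never slower than the leader, so the closest approach is when both have stopped.
Minimum gap = 92.129 − 55.858 = 36.271 m.

Minimum gap ≈ 36 m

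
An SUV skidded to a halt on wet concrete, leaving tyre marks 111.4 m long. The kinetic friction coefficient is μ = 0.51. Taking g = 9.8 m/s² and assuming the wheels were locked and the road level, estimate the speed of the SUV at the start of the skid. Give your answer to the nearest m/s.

Deceleration a = μg = 0.51 × 9.8 = 4.998 m/s².
v = √(2a·d) = √(2 × 4.998 × 111.4) = √1113.554 = 33.3700 m/s.

Initial speed ≈ 33 m/s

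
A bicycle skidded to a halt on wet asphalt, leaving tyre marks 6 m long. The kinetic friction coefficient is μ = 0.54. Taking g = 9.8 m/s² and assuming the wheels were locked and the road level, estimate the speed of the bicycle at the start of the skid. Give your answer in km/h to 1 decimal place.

Initial speed ≈ 28.7 km/h

Deceleration a = μg = 0.54 × 9.8 = 5.292 m/s².
v = √(2a·d) = √(2 × 5.292 × 6) = √63.504 = 7.9689 m/s.
= 7.9689 × 3.6 = 28.688 km/h.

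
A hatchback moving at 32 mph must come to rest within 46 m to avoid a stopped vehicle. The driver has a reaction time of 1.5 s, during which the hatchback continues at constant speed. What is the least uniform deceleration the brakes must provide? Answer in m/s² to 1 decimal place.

Required deceleration ≈ 4.2 m/s²

32 mph × 0.44704 = 14.3053 m/s.
Distance covered during reaction = 14.3053 × 1.5 = 21.458 m.
Distance available for braking: 46 − 21.458 = 24.542 m.
v² = 2a·d ⇒ a = v²/(2d) = 14.3053² / (2 × 24.542) = 204.642 / 49.084 = 4.1692 m/s².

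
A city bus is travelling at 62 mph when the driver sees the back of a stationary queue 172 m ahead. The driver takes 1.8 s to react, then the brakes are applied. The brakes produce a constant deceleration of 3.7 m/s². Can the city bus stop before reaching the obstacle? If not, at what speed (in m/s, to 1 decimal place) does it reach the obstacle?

62 mph × 0.44704 = 27.7165 m/s.
Reaction distance = 27.7165 × 1.8 = 49.890 m.
Braking distance = v²/(2a) = 768.204 / 7.400 = 103.811 m.
Total stopping distance = 49.890 + 103.811 = 153.701 m, vs 172 m available — it stops with 172 − 153.701 = 18.299 m to spare.

Yes — it stops about 18.3 m short of the obstacle, so it never reaches it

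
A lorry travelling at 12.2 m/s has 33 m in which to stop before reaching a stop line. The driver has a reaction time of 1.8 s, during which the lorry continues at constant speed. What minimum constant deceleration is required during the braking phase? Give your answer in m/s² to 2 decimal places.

Required deceleration ≈ 6.74 m/s²

Distance covered during reaction = 12.2000 × 1.8 = 21.960 m.
Distance available for braking: 33 − 21.960 = 11.040 m.
v² = 2a·d ⇒ a = v²/(2d) = 12.2000² / (2 × 11.040) = 148.840 / 22.080 = 6.7409 m/s².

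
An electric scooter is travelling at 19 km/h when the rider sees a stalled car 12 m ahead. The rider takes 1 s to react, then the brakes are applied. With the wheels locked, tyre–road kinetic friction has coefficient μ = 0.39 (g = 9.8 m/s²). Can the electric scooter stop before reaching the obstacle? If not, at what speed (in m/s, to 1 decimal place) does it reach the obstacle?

19 km/h ÷ 3.6 = 5.2778 m/s.
a = μg = 0.39 × 9.8 = 3.822 m/s².
Reaction distance = 5.2778 × 1 = 5.278 m.
Braking distance = v²/(2a) = 27.855 / 7.644 = 3.644 m.
Total stopping distance = 5.278 + 3.644 = 8.922 m, vs 12 m available — it stops with 12 − 8.922 = 3.078 m to spare.

Yes — it stops about 3.1 m short of the obstacle, so it never reaches it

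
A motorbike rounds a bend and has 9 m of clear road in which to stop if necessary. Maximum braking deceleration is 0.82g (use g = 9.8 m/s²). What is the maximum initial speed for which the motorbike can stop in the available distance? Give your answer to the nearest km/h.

a = 0.82 × 9.8 = 8.036 m/s².
v²/(2a) = d ⇒ v = √(2 × 8.036 × 9) = √144.65 = 12.0271 m/s.
12.0271 m/s × 3.6 = 43.298 km/h.

Maximum speed ≈ 43 km/h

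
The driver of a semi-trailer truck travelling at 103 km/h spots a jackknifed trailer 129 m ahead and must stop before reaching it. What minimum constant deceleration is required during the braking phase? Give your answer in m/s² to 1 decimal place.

Required deceleration ≈ 3.2 m/s²

103 km/h ÷ 3.6 = 28.6111 m/s.
v² = 2a·d ⇒ a = v²/(2d) = 28.6111² / (2 × 129.000) = 818.595 / 258.000 = 3.1728 m/s².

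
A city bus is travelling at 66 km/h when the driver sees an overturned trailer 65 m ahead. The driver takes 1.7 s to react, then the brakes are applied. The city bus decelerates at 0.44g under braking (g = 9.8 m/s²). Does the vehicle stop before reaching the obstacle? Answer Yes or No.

No

66 km/h ÷ 3.6 = 18.3333 m/s.
a = 0.44 × 9.8 = 4.312 m/s².
Reaction distance = 18.3333 × 1.7 = 31.167 m.
Braking distance = v²/(2a) = 336.110 / 8.624 = 38.974 m.
Total stopping distance = 31.167 + 38.974 = 70.141 m, vs 65 m available — it cannot stop in time and overshoots by 70.141 − 65 = 5.141 m.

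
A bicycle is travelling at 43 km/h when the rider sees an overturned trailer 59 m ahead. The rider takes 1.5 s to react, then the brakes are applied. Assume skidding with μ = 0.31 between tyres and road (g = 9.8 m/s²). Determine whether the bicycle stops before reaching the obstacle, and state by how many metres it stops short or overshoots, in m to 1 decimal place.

Yes — it stops 17.6 m short of the obstacle

43 km/h ÷ 3.6 = 11.9444 m/s.
a = μg = 0.31 × 9.8 = 3.038 m/s².
Reaction distance = 11.9444 × 1.5 = 17.917 m.
Braking distance = v²/(2a) = 142.669 / 6.076 = 23.481 m.
Total stopping distance = 17.917 + 23.481 = 41.398 m, vs 59 m available — it stops with 59 − 41.398 = 17.602 m to spare.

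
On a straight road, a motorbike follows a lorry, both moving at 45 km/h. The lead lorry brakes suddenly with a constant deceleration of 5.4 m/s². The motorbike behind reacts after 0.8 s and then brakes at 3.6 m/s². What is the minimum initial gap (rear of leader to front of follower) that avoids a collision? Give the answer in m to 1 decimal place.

Minimum gap ≈ 17.2 m

45 km/h ÷ 3.6 = 12.5000 m/s.
Leader travels v²/(2a_L) = 156.250 / 10.800 = 14.468 m before stopping.
Follower covers v·t_r = 12.5000 × 0.8 = 10.000 m while reacting, then v²/(2a_F) = 156.250 / 7.200 = 21.701 m while braking, for a total of 10.000 + 21.701 = 31.701 m.
Since a_F ≤ a_L and the follower starts braking later, the follower is never slower than the leader, so the closest approach is when both have stopped.
Minimum gap = 31.701 − 14.468 = 17.233 m.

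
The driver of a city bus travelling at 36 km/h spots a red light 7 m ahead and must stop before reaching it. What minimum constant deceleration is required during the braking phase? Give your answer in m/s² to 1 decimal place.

Required deceleration ≈ 7.1 m/s²

36 km/h ÷ 3.6 = 10.0000 m/s.
v² = 2a·d ⇒ a = v²/(2d) = 10.0000² / (2 × 7.000) = 100.000 / 14.000 = 7.1429 m/s².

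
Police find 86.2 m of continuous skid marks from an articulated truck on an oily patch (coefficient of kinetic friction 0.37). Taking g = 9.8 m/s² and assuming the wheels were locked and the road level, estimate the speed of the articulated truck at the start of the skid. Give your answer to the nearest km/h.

Initial speed ≈ 90 km/h

Deceleration a = μg = 0.37 × 9.8 = 3.626 m/s².
v = √(2a·d) = √(2 × 3.626 × 86.2) = √625.122 = 25.0024 m/s.
= 25.0024 × 3.6 = 90.009 km/h.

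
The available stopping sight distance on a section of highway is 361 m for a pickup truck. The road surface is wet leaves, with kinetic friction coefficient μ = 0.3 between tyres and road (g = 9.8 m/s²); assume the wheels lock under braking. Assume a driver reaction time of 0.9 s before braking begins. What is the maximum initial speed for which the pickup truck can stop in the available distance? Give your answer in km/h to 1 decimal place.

Maximum speed ≈ 156.6 km/h

a = μg = 0.3 × 9.8 = 2.940 m/s².
Stopping distance: v·t_r + v²/(2a) = 361 with t_r = 0.9 s and a = 2.940 m/s².
So v² + 5.292 v − 2122.68 = 0.
Positive root: v = −a·t_r + √((a·t_r)² + 2a·d) = −2.646 + √(7.001 + 2122.68) = 43.5025 m/s.
43.5025 m/s × 3.6 = 156.609 km/h.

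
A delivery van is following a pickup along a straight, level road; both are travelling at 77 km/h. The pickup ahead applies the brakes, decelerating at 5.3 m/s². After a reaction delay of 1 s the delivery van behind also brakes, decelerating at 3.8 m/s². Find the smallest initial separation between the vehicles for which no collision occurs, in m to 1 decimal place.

77 km/h ÷ 3.6 = 21.3889 m/s.
Leader travels v²/(2a_L) = 457.485 / 10.600 = 43.159 m before stopping.
Follower covers v·t_r = 21.3889 × 1 = 21.389 m while reacting, then v²/(2a_F) = 457.485 / 7.600 = 60.195 m while braking, for a total of 21.389 + 60.195 = 81.584 m.
Since a_F ≤ a_L and the follower starts braking later, the follower is never slower than the leader, so the closest approach is when both have stopped.
Minimum gap = 81.584 − 43.159 = 38.425 m.

Minimum gap ≈ 38.4 m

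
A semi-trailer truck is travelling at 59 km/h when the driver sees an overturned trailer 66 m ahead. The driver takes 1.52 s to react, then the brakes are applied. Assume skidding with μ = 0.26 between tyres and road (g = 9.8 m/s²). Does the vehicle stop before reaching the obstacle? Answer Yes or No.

No

59 km/h ÷ 3.6 = 16.3889 m/s.
a = μg = 0.26 × 9.8 = 2.548 m/s².
Reaction distance = 16.3889 × 1.52 = 24.911 m.
Braking distance = v²/(2a) = 268.596 / 5.096 = 52.707 m.
Total stopping distance = 24.911 + 52.707 = 77.618 m, vs 66 m available — it cannot stop in time and overshoots by 77.618 − 66 = 11.618 m.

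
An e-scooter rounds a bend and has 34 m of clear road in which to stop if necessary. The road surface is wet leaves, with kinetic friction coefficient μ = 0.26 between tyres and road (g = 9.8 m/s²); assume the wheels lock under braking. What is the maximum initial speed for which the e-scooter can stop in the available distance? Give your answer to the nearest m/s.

a = μg = 0.26 × 9.8 = 2.548 m/s².
v²/(2a) = d ⇒ v = √(2 × 2.548 × 34) = √173.26 = 13.1628 m/s.

Maximum speed ≈ 13 m/s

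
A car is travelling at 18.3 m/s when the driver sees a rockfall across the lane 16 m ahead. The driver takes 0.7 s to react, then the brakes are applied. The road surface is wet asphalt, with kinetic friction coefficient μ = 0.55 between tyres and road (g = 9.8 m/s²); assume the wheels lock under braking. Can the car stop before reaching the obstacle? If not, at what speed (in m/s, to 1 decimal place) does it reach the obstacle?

a = μg = 0.55 × 9.8 = 5.390 m/s².
Reaction distance = 18.3000 × 0.7 = 12.810 m.
Braking distance needed to stop: v²/(2a) = 334.890 / 10.780 = 31.066 m, so total needed = 12.810 + 31.066 = 43.876 m > 16 m — it cannot stop.
Distance remaining when braking begins: 16 − 12.810 = 3.190 m.
v² = v₀² − 2a·d = 334.890 − 2 × 5.390 × 3.190 = 300.502 m²/s².
v = √300.502 = 17.335 m/s.

No — it strikes the obstacle at 17.3 m/s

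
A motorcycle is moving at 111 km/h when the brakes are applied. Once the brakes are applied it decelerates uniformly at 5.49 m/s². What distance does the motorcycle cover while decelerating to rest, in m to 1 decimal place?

111 km/h ÷ 3.6 = 30.8333 m/s.
Braking distance = v²/(2a) = 30.8333² / (2 × 5.490) = 950.692 / 10.980 = 86.584 m.

Braking distance ≈ 86.6 m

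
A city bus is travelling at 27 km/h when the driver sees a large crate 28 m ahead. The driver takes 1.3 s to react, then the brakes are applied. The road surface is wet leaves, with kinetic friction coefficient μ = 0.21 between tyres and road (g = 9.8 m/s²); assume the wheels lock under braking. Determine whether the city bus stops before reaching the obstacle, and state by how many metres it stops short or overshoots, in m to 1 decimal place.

Yes — it stops 4.6 m short of the obstacle

27 km/h ÷ 3.6 = 7.5000 m/s.
a = μg = 0.21 × 9.8 = 2.058 m/s².
Reaction distance = 7.5000 × 1.3 = 9.750 m.
Braking distance = v²/(2a) = 56.250 / 4.116 = 13.666 m.
Total stopping distance = 9.750 + 13.666 = 23.416 m, vs 28 m available — it stops with 28 − 23.416 = 4.584 m to spare.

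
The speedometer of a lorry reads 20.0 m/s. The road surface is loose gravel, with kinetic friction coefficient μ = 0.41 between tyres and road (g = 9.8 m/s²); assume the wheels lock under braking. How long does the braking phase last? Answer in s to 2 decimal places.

a = μg = 0.41 × 9.8 = 4.018 m/s².
Braking time = v/a = 20.0000 / 4.018 = 4.978 s.

Braking time ≈ 4.98 s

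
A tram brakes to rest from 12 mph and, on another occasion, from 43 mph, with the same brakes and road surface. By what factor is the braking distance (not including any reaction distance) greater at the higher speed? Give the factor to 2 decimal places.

Factor ≈ 12.84

Braking distance d = v²/(2a), so with a fixed, d ∝ v².
Factor = (43/12)² = 3.5833² = 12.8400.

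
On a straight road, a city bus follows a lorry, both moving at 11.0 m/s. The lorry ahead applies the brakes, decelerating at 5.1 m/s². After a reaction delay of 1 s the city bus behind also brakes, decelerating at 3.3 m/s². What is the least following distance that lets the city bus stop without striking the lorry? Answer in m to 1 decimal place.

Minimum gap ≈ 17.5 m

Leader travels v²/(2a_L) = 121.000 / 10.200 = 11.863 m before stopping.
Follower covers v·t_r = 11.0000 × 1 = 11.000 m while reacting, then v²/(2a_F) = 121.000 / 6.600 = 18.333 m while braking, for a total of 11.000 + 18.333 = 29.333 m.
Since a_F ≤ a_L and the follower starts braking later, the follower is never slower than the leader, so the closest approach is when both have stopped.
Minimum gap = 29.333 − 11.863 = 17.470 m.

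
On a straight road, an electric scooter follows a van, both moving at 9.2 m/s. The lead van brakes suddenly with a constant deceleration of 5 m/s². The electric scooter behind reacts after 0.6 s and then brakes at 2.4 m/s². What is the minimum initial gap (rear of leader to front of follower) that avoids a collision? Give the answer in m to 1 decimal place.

Leader travels v²/(2a_L) = 84.640 / 10.000 = 8.464 m before stopping.
Follower covers v·t_r = 9.2000 × 0.6 = 5.520 m while reacting, then v²/(2a_F) = 84.640 / 4.800 = 17.633 m while braking, for a total of 5.520 + 17.633 = 23.153 m.
Since a_F ≤ a_L and the follower starts braking later, the follower is never slower than the leader, so the closest approach is when both have stopped.
Minimum gap = 23.153 − 8.464 = 14.689 m.

Minimum gap ≈ 14.7 m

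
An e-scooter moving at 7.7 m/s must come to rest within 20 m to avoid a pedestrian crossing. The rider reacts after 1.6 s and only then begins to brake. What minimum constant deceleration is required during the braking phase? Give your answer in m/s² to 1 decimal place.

Distance covered during reaction = 7.7000 × 1.6 = 12.320 m.
Distance available for braking: 20 − 12.320 = 7.680 m.
v² = 2a·d ⇒ a = v²/(2d) = 7.7000² / (2 × 7.680) = 59.290 / 15.360 = 3.8600 m/s².

Required deceleration ≈ 3.9 m/s²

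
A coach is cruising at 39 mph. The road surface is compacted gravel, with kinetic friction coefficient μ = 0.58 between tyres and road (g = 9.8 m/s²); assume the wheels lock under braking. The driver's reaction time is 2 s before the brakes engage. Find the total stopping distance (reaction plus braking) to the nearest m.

Total stopping distance ≈ 62 m

39 mph × 0.44704 = 17.4346 m/s.
a = μg = 0.58 × 9.8 = 5.684 m/s².
Reaction distance = v·t_r = 17.4346 × 2 = 34.869 m.
Braking distance = v²/(2a) = 17.4346² / (2 × 5.684) = 303.965 / 11.368 = 26.739 m.
Total = 34.869 + 26.739 = 61.608 m.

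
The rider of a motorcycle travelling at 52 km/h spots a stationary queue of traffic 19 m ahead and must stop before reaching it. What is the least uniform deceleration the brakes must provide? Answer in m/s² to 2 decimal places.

Required deceleration ≈ 5.49 m/s²

52 km/h ÷ 3.6 = 14.4444 m/s.
v² = 2a·d ⇒ a = v²/(2d) = 14.4444² / (2 × 19.000) = 208.641 / 38.000 = 5.4906 m/s².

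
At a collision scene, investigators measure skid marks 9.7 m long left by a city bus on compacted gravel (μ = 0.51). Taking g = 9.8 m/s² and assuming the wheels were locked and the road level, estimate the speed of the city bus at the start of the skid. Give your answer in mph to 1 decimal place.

Deceleration a = μg = 0.51 × 9.8 = 4.998 m/s².
v = √(2a·d) = √(2 × 4.998 × 9.7) = √96.961 = 9.8469 m/s.
= 9.8469 ÷ 0.44704 = 22.027 mph.

Initial speed ≈ 22.0 mph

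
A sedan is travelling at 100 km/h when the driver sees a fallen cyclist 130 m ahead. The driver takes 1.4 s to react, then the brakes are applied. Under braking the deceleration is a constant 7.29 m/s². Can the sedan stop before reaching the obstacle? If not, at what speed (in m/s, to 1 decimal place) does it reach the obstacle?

Yes — it stops about 38.2 m short of the obstacle, so it never reaches it

100 km/h ÷ 3.6 = 27.7778 m/s.
Reaction distance = 27.7778 × 1.4 = 38.889 m.
Braking distance = v²/(2a) = 771.606 / 14.580 = 52.922 m.
Total stopping distance = 38.889 + 52.922 = 91.811 m, vs 130 m available — it stops with 130 − 91.811 = 38.189 m to spare.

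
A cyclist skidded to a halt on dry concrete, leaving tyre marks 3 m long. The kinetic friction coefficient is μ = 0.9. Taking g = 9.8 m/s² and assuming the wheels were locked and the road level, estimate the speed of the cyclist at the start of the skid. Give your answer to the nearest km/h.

Initial speed ≈ 26 km/h

Deceleration a = μg = 0.9 × 9.8 = 8.820 m/s².
v = √(2a·d) = √(2 × 8.820 × 3) = √52.920 = 7.2746 m/s.
= 7.2746 × 3.6 = 26.189 km/h.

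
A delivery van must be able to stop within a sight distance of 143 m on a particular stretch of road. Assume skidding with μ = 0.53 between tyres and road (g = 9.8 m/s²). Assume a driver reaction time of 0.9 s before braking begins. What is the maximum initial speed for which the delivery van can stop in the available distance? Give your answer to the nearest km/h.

Maximum speed ≈ 123 km/h

a = μg = 0.53 × 9.8 = 5.194 m/s².
Stopping distance: v·t_r + v²/(2a) = 143 with t_r = 0.9 s and a = 5.194 m/s².
So v² + 9.349 v − 1485.48 = 0.
Positive root: v = −a·t_r + √((a·t_r)² + 2a·d) = −4.675 + √(21.856 + 1485.48) = 34.1494 m/s.
34.1494 m/s × 3.6 = 122.938 km/h.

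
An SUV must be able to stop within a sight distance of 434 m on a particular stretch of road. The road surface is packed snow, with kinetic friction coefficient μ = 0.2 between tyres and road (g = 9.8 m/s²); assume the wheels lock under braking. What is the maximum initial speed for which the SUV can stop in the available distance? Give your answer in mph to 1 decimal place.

a = μg = 0.2 × 9.8 = 1.960 m/s².
v²/(2a) = d ⇒ v = √(2 × 1.960 × 434) = √1701.28 = 41.2466 m/s.
41.2466 m/s ÷ 0.44704 = 92.266 mph.

Maximum speed ≈ 92.3 mph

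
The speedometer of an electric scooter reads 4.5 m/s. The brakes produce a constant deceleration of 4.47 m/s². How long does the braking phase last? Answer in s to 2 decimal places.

Braking time = v/a = 4.5000 / 4.470 = 1.007 s.

Braking time ≈ 1.01 s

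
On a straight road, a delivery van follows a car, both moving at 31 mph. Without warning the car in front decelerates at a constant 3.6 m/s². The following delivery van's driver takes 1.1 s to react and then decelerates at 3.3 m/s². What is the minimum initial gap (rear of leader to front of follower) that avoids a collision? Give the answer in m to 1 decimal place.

Minimum gap ≈ 17.7 m

31 mph × 0.44704 = 13.8582 m/s.
Leader travels v²/(2a_L) = 192.050 / 7.200 = 26.674 m before stopping.
Follower covers v·t_r = 13.8582 × 1.1 = 15.244 m while reacting, then v²/(2a_F) = 192.050 / 6.600 = 29.098 m while braking, for a total of 15.244 + 29.098 = 44.342 m.
Since a_F ≤ a_L and the follower starts braking later, the follower is never slower than the leader, so the closest approach is when both have stopped.
Minimum gap = 44.342 − 26.674 = 17.668 m.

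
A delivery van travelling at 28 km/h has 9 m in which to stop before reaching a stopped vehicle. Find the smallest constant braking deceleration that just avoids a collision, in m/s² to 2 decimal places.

Required deceleration ≈ 3.36 m/s²

28 km/h ÷ 3.6 = 7.7778 m/s.
v² = 2a·d ⇒ a = v²/(2d) = 7.7778² / (2 × 9.000) = 60.494 / 18.000 = 3.3608 m/s².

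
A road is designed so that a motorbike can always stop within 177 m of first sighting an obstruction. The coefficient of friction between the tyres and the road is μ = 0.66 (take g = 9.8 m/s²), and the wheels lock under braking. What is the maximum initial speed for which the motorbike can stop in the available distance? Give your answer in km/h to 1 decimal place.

Maximum speed ≈ 172.3 km/h

a = μg = 0.66 × 9.8 = 6.468 m/s².
v²/(2a) = d ⇒ v = √(2 × 6.468 × 177) = √2289.67 = 47.8505 m/s.
47.8505 m/s × 3.6 = 172.262 km/h.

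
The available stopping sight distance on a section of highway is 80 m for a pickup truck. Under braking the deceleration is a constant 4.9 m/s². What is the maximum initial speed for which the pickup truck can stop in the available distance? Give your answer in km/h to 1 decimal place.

v²/(2a) = d ⇒ v = √(2 × 4.900 × 80) = √784.00 = 28.0000 m/s.
28.0000 m/s × 3.6 = 100.800 km/h.

Maximum speed ≈ 100.8 km/h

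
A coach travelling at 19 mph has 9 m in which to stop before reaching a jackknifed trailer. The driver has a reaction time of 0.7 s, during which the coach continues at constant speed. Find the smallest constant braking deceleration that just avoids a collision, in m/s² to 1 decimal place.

Required deceleration ≈ 11.8 m/s²

19 mph × 0.44704 = 8.4938 m/s.
Distance covered during reaction = 8.4938 × 0.7 = 5.946 m.
Distance available for braking: 9 − 5.946 = 3.054 m.
v² = 2a·d ⇒ a = v²/(2d) = 8.4938² / (2 × 3.054) = 72.145 / 6.108 = 11.8116 m/s².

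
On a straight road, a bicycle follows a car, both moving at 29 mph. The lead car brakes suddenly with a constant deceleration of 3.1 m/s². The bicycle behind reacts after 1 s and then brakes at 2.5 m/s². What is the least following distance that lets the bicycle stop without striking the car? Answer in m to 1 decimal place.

29 mph × 0.44704 = 12.9642 m/s.
Leader travels v²/(2a_L) = 168.070 / 6.200 = 27.108 m before stopping.
Follower covers v·t_r = 12.9642 × 1 = 12.964 m while reacting, then v²/(2a_F) = 168.070 / 5.000 = 33.614 m while braking, for a total of 12.964 + 33.614 = 46.578 m.
Since a_F ≤ a_L and the follower starts braking later, the follower is never slower than the leader, so the closest approach is when both have stopped.
Minimum gap = 46.578 − 27.108 = 19.470 m.

Minimum gap ≈ 19.5 m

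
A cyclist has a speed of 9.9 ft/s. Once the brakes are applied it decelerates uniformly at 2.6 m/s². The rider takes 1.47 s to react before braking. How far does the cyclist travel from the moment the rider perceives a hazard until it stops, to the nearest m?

Total stopping distance ≈ 6 m

9.9 ft/s × 0.3048 = 3.0175 m/s.
Reaction distance = v·t_r = 3.0175 × 1.47 = 4.436 m.
Braking distance = v²/(2a) = 3.0175² / (2 × 2.600) = 9.105 / 5.200 = 1.751 m.
Total = 4.436 + 1.751 = 6.187 m.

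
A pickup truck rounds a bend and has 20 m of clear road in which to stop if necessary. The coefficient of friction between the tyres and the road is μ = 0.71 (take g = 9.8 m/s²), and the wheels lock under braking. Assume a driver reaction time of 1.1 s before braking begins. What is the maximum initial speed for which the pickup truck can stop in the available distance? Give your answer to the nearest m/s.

a = μg = 0.71 × 9.8 = 6.958 m/s².
Stopping distance: v·t_r + v²/(2a) = 20 with t_r = 1.1 s and a = 6.958 m/s².
So v² + 15.308 v − 278.32 = 0.
Positive root: v = −a·t_r + √((a·t_r)² + 2a·d) = −7.654 + √(58.584 + 278.32) = 10.7009 m/s.

Maximum speed ≈ 11 m/s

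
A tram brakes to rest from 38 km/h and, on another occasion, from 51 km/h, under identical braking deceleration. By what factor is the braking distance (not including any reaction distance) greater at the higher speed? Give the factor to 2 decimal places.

Braking distance d = v²/(2a), so with a fixed, d ∝ v².
Factor = (51/38)² = 1.3421² = 1.8012.

Factor ≈ 1.80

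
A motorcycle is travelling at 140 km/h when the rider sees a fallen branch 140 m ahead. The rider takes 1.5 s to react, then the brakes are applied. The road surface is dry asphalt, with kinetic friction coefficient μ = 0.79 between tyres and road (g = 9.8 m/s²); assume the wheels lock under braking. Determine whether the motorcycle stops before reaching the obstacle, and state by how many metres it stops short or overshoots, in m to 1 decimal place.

No — it overshoots by 16.0 m

140 km/h ÷ 3.6 = 38.8889 m/s.
a = μg = 0.79 × 9.8 = 7.742 m/s².
Reaction distance = 38.8889 × 1.5 = 58.333 m.
Braking distance = v²/(2a) = 1512.347 / 15.484 = 97.672 m.
Total stopping distance = 58.333 + 97.672 = 156.005 m, vs 140 m available — it cannot stop in time and overshoots by 156.005 − 140 = 16.005 m.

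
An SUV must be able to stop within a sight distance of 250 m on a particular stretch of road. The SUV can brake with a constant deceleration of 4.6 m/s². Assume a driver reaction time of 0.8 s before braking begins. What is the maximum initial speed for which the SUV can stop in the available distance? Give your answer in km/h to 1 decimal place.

Stopping distance: v·t_r + v²/(2a) = 250 with t_r = 0.8 s and a = 4.600 m/s².
So v² + 7.360 v − 2300.00 = 0.
Positive root: v = −a·t_r + √((a·t_r)² + 2a·d) = −3.680 + √(13.542 + 2300.00) = 44.4193 m/s.
44.4193 m/s × 3.6 = 159.909 km/h.

Maximum speed ≈ 159.9 km/h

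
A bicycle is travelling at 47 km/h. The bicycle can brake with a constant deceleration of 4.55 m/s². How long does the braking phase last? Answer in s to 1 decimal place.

Braking time ≈ 2.9 s

47 km/h ÷ 3.6 = 13.0556 m/s.
Braking time = v/a = 13.0556 / 4.550 = 2.869 s.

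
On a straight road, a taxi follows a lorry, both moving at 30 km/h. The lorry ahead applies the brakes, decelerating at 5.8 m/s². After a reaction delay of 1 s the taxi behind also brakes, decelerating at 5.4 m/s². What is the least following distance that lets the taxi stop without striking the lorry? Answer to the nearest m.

30 km/h ÷ 3.6 = 8.3333 m/s.
Leader travels v²/(2a_L) = 69.444 / 11.600 = 5.987 m before stopping.
Follower covers v·t_r = 8.3333 × 1 = 8.333 m while reacting, then v²/(2a_F) = 69.444 / 10.800 = 6.430 m while braking, for a total of 8.333 + 6.430 = 14.763 m.
Since a_F ≤ a_L and the follower starts braking later, the follower is never slower than the leader, so the closest approach is when both have stopped.
Minimum gap = 14.763 − 5.987 = 8.776 m.

Minimum gap ≈ 9 m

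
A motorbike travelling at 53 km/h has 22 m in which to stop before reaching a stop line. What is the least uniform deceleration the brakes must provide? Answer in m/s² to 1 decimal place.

Required deceleration ≈ 4.9 m/s²

53 km/h ÷ 3.6 = 14.7222 m/s.
v² = 2a·d ⇒ a = v²/(2d) = 14.7222² / (2 × 22.000) = 216.743 / 44.000 = 4.9260 m/s².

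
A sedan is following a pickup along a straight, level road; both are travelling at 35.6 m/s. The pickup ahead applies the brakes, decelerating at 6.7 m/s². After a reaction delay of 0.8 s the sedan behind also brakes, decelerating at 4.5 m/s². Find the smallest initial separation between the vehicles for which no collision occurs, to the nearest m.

Minimum gap ≈ 75 m

Leader travels v²/(2a_L) = 1267.360 / 13.400 = 94.579 m before stopping.
Follower covers v·t_r = 35.6000 × 0.8 = 28.480 m while reacting, then v²/(2a_F) = 1267.360 / 9.000 = 140.818 m while braking, for a total of 28.480 + 140.818 = 169.298 m.
Since a_F ≤ a_L and the follower starts braking later, the follower is never slower than the leader, so the closest approach is when both have stopped.
Minimum gap = 169.298 − 94.579 = 74.719 m.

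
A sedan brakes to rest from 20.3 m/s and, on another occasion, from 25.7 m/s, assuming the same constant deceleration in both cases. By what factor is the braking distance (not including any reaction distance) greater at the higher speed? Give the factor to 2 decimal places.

Braking distance d = v²/(2a), so with a fixed, d ∝ v².
Factor = (25.7/20.3)² = 1.2660² = 1.6028.

Factor ≈ 1.60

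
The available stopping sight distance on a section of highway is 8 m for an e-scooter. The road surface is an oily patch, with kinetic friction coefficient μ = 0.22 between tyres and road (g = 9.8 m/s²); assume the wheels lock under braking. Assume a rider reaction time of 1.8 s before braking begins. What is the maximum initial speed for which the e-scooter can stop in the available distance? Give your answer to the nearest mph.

a = μg = 0.22 × 9.8 = 2.156 m/s².
Stopping distance: v·t_r + v²/(2a) = 8 with t_r = 1.8 s and a = 2.156 m/s².
So v² + 7.762 v − 34.50 = 0.
Positive root: v = −a·t_r + √((a·t_r)² + 2a·d) = −3.881 + √(15.062 + 34.50) = 3.1590 m/s.
3.1590 m/s ÷ 0.44704 = 7.066 mph.

Maximum speed ≈ 7 mph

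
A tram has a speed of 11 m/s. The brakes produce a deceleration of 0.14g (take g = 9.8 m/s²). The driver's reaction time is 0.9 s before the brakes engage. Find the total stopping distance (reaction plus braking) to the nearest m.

a = 0.14 × 9.8 = 1.372 m/s².
Reaction distance = v·t_r = 11.0000 × 0.9 = 9.900 m.
Braking distance = v²/(2a) = 11.0000² / (2 × 1.372) = 121.000 / 2.744 = 44.096 m.
Total = 9.900 + 44.096 = 53.996 m.

Total stopping distance ≈ 54 m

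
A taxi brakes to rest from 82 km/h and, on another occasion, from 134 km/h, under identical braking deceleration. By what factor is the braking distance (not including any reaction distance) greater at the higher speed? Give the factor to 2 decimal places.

Braking distance d = v²/(2a), so with a fixed, d ∝ v².
Factor = (134/82)² = 1.6341² = 2.6703.

Factor ≈ 2.67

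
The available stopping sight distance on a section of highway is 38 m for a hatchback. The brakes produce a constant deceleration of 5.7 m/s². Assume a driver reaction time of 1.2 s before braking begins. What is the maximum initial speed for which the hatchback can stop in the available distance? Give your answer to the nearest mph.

Stopping distance: v·t_r + v²/(2a) = 38 with t_r = 1.2 s and a = 5.700 m/s².
So v² + 13.680 v − 433.20 = 0.
Positive root: v = −a·t_r + √((a·t_r)² + 2a·d) = −6.840 + √(46.786 + 433.20) = 15.0686 m/s.
15.0686 m/s ÷ 0.44704 = 33.707 mph.

Maximum speed ≈ 34 mph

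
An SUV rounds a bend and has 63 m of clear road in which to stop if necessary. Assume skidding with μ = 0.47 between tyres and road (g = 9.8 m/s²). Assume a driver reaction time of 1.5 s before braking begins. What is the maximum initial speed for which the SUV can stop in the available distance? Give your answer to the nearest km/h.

a = μg = 0.47 × 9.8 = 4.606 m/s².
Stopping distance: v·t_r + v²/(2a) = 63 with t_r = 1.5 s and a = 4.606 m/s².
So v² + 13.818 v − 580.36 = 0.
Positive root: v = −a·t_r + √((a·t_r)² + 2a·d) = −6.909 + √(47.734 + 580.36) = 18.1528 m/s.
18.1528 m/s × 3.6 = 65.350 km/h.

Maximum speed ≈ 65 km/h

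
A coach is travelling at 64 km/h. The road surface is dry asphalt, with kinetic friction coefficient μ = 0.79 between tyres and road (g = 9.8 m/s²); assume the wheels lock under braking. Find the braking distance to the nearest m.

Braking distance ≈ 20 m

64 km/h ÷ 3.6 = 17.7778 m/s.
a = μg = 0.79 × 9.8 = 7.742 m/s².
Braking distance = v²/(2a) = 17.7778² / (2 × 7.742) = 316.050 / 15.484 = 20.411 m.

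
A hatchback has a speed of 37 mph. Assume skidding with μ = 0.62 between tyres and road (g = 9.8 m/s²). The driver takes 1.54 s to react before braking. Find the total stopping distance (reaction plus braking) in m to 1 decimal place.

37 mph × 0.44704 = 16.5405 m/s.
a = μg = 0.62 × 9.8 = 6.076 m/s².
Reaction distance = v·t_r = 16.5405 × 1.54 = 25.472 m.
Braking distance = v²/(2a) = 16.5405² / (2 × 6.076) = 273.588 / 12.152 = 22.514 m.
Total = 25.472 + 22.514 = 47.986 m.

Total stopping distance ≈ 48.0 m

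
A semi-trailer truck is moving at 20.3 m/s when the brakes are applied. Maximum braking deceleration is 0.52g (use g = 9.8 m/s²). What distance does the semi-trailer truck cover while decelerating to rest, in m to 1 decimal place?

a = 0.52 × 9.8 = 5.096 m/s².
Braking distance = v²/(2a) = 20.3000² / (2 × 5.096) = 412.090 / 10.192 = 40.433 m.

Braking distance ≈ 40.4 m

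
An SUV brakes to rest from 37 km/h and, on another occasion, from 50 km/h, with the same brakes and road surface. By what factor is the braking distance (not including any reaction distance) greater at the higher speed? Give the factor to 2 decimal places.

Braking distance d = v²/(2a), so with a fixed, d ∝ v².
Factor = (50/37)² = 1.3514² = 1.8263.

Factor ≈ 1.83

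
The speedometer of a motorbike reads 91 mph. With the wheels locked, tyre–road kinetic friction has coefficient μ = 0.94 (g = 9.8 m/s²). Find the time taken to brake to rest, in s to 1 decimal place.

Braking time ≈ 4.4 s

91 mph × 0.44704 = 40.6806 m/s.
a = μg = 0.94 × 9.8 = 9.212 m/s².
Braking time = v/a = 40.6806 / 9.212 = 4.416 s.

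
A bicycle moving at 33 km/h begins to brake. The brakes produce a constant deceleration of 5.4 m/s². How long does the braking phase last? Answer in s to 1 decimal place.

33 km/h ÷ 3.6 = 9.1667 m/s.
Braking time = v/a = 9.1667 / 5.400 = 1.698 s.

Braking time ≈ 1.7 s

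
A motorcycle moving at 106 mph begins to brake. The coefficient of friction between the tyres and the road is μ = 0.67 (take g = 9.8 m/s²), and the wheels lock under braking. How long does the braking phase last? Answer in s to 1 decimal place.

106 mph × 0.44704 = 47.3862 m/s.
a = μg = 0.67 × 9.8 = 6.566 m/s².
Braking time = v/a = 47.3862 / 6.566 = 7.217 s.

Braking time ≈ 7.2 s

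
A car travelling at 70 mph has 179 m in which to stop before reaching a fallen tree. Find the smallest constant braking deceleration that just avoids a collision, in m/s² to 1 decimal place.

70 mph × 0.44704 = 31.2928 m/s.
v² = 2a·d ⇒ a = v²/(2d) = 31.2928² / (2 × 179.000) = 979.239 / 358.000 = 2.7353 m/s².

Required deceleration ≈ 2.7 m/s²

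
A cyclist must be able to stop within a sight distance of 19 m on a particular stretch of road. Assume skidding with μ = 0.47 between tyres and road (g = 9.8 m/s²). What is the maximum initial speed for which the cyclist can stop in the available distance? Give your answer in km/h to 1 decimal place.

Maximum speed ≈ 47.6 km/h

a = μg = 0.47 × 9.8 = 4.606 m/s².
v²/(2a) = d ⇒ v = √(2 × 4.606 × 19) = √175.03 = 13.2299 m/s.
13.2299 m/s × 3.6 = 47.628 km/h.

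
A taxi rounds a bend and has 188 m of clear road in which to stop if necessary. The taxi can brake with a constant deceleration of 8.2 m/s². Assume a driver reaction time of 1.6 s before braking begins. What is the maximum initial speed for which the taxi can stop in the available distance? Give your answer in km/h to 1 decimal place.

Stopping distance: v·t_r + v²/(2a) = 188 with t_r = 1.6 s and a = 8.200 m/s².
So v² + 26.240 v − 3083.20 = 0.
Positive root: v = −a·t_r + √((a·t_r)² + 2a·d) = −13.120 + √(172.134 + 3083.20) = 43.9355 m/s.
43.9355 m/s × 3.6 = 158.168 km/h.

Maximum speed ≈ 158.2 km/h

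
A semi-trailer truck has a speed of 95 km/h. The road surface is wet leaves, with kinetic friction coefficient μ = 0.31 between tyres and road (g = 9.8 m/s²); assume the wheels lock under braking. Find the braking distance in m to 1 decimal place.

Braking distance ≈ 114.6 m

95 km/h ÷ 3.6 = 26.3889 m/s.
a = μg = 0.31 × 9.8 = 3.038 m/s².
Braking distance = v²/(2a) = 26.3889² / (2 × 3.038) = 696.374 / 6.076 = 114.611 m.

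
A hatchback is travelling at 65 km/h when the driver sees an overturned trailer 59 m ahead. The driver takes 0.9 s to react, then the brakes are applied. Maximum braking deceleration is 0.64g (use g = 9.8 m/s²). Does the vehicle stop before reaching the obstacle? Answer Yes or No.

65 km/h ÷ 3.6 = 18.0556 m/s.
a = 0.64 × 9.8 = 6.272 m/s².
Reaction distance = 18.0556 × 0.9 = 16.250 m.
Braking distance = v²/(2a) = 326.005 / 12.544 = 25.989 m.
Total stopping distance = 16.250 + 25.989 = 42.239 m, vs 59 m available — it stops with 59 − 42.239 = 16.761 m to spare.

Yes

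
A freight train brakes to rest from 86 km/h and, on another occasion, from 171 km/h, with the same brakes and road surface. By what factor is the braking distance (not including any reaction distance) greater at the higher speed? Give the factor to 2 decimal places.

Factor ≈ 3.95

Braking distance d = v²/(2a), so with a fixed, d ∝ v².
Factor = (171/86)² = 1.9884² = 3.9537.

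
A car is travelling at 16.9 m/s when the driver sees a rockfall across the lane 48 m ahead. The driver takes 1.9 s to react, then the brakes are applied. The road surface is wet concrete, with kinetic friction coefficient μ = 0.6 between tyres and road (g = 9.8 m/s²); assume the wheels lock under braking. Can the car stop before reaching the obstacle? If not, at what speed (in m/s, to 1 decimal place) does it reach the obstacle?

No — it strikes the obstacle at 9.9 m/s

a = μg = 0.6 × 9.8 = 5.880 m/s².
Reaction distance = 16.9000 × 1.9 = 32.110 m.
Braking distance needed to stop: v²/(2a) = 285.610 / 11.760 = 24.287 m, so total needed = 32.110 + 24.287 = 56.397 m > 48 m — it cannot stop.
Distance remaining when braking begins: 48 − 32.110 = 15.890 m.
v² = v₀² − 2a·d = 285.610 − 2 × 5.880 × 15.890 = 98.744 m²/s².
v = √98.744 = 9.937 m/s.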